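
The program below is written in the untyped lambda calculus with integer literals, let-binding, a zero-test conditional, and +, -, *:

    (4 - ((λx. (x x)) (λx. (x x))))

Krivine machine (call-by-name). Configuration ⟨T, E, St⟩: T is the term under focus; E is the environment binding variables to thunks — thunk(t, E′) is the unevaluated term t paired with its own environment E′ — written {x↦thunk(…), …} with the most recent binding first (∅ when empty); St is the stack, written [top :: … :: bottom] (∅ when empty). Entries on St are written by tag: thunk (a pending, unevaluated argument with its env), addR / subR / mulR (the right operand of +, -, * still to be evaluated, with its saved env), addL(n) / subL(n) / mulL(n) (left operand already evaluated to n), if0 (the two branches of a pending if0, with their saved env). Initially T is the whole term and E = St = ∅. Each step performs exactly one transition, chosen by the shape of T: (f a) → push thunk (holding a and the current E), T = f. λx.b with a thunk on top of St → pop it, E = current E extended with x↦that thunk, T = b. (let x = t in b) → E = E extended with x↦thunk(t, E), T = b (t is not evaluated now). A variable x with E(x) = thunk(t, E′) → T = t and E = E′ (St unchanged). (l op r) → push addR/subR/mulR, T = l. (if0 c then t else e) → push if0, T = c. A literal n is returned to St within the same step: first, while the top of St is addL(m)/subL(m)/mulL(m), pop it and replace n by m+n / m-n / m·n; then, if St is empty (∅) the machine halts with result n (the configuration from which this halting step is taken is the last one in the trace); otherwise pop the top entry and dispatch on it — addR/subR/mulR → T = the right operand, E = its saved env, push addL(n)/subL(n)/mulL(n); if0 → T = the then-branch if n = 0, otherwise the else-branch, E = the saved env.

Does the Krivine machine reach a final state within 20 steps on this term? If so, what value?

[0] [T=(4 - ((λx. (x x)) (λx. (x x)))) | E=∅ | St=∅]
[1] [T=4 | E=∅ | St=[subR]]
[2] [T=((λx. (x x)) (λx. (x x))) | E=∅ | St=[subL(4)]]
[3] [T=(λx. (x x)) | E=∅ | St=[thunk :: subL(4)]]
[4] [T=(x x) | E={x↦thunk((λx. (x x)), ∅)} | St=[subL(4)]]
[5] [T=x | E={x↦thunk((λx. (x x)), ∅)} | St=[thunk :: subL(4)]]
[6] [T=(λx. (x x)) | E=∅ | St=[thunk :: subL(4)]]
[7] [T=(x x) | E={x↦thunk(x, {x↦thunk((λx. (x x)), ∅)})} | St=[subL(4)]]
[8] [T=x | E={x↦thunk(x, {x↦thunk((λx. (x x)), ∅)})} | St=[thunk :: subL(4)]]
[9] [T=x | E={x↦thunk((λx. (x x)), ∅)} | St=[thunk :: subL(4)]]
[10] [T=(λx. (x x)) | E=∅ | St=[thunk :: subL(4)]]
[11] [T=(x x) | E={x↦thunk(x, {x↦thunk(x, {x↦thunk((λx. (x x)), ∅)})})} | St=[subL(4)]]
[12] [T=x | E={x↦thunk(x, {x↦thunk(x, {x↦thunk((λx. (x x)), ∅)})})} | St=[thunk :: subL(4)]]
[13] [T=x | E={x↦thunk(x, {x↦thunk((λx. (x x)), ∅)})} | St=[thunk :: subL(4)]]
[14] [T=x | E={x↦thunk((λx. (x x)), ∅)} | St=[thunk :: subL(4)]]
[15] [T=(λx. (x x)) | E=∅ | St=[thunk :: subL(4)]]
[16] [T=(x x) | E={x↦thunk(x, {x↦thunk(x, {x↦thunk(x, {x↦thunk((λx. (x x)), ∅)})})})} | St=[subL(4)]]
[17] [T=x | E={x↦thunk(x, {x↦thunk(x, {x↦thunk(x, {x↦thunk((λx. (x x)), ∅)})})})} | St=[thunk :: subL(4)]]
[18] [T=x | E={x↦thunk(x, {x↦thunk(x, {x↦thunk((λx. (x x)), ∅)})})} | St=[thunk :: subL(4)]]
[19] [T=x | E={x↦thunk(x, {x↦thunk((λx. (x x)), ∅)})} | St=[thunk :: subL(4)]]
[20] [T=x | E={x↦thunk((λx. (x x)), ∅)} | St=[thunk :: subL(4)]]
→ 20 transitions taken and the configuration is still not final: no result within 20 steps

Answer: DIVERGES (no final state within 20 steps)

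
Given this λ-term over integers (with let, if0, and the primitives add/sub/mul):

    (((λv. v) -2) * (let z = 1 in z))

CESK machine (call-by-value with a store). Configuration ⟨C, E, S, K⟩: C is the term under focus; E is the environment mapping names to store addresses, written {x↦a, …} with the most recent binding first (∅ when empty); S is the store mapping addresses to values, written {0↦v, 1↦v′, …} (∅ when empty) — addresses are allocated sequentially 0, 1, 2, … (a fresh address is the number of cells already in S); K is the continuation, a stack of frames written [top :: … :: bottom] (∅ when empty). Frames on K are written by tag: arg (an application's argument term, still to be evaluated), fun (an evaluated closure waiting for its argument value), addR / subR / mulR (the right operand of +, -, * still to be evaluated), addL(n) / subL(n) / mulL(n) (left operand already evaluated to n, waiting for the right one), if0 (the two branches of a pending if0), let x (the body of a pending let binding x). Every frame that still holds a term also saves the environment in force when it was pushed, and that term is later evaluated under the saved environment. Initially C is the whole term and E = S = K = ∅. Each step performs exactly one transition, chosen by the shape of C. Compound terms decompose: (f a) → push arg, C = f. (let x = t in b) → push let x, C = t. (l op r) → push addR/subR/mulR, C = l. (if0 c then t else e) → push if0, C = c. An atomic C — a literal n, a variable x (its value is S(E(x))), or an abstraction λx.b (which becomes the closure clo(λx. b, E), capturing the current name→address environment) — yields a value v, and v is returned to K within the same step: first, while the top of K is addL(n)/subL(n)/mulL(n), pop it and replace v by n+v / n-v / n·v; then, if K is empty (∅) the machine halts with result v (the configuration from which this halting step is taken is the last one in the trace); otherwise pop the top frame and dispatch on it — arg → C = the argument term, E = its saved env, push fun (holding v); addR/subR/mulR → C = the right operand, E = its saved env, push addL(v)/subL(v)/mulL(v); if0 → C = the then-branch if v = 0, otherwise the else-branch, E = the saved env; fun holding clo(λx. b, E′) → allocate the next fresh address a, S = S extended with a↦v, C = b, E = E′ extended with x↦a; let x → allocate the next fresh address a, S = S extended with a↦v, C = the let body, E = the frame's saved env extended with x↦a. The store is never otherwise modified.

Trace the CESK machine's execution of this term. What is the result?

Answer: -2

Execution trace:
[0] [C=(((λv. v) -2) * (let z = 1 in z)) | E=∅ | S=∅ | K=∅]
[1] [C=((λv. v) -2) | E=∅ | S=∅ | K=[mulR]]
[2] [C=(λv. v) | E=∅ | S=∅ | K=[arg :: mulR]]
[3] [C=-2 | E=∅ | S=∅ | K=[fun :: mulR]]
[4] [C=v | E={v↦0} | S={0↦-2} | K=[mulR]]
[5] [C=(let z = 1 in z) | E=∅ | S={0↦-2} | K=[mulL(-2)]]
[6] [C=1 | E=∅ | S={0↦-2} | K=[let z :: mulL(-2)]]
[7] [C=z | E={z↦1} | S={0↦-2, 1↦1} | K=[mulL(-2)]]
→ final value -2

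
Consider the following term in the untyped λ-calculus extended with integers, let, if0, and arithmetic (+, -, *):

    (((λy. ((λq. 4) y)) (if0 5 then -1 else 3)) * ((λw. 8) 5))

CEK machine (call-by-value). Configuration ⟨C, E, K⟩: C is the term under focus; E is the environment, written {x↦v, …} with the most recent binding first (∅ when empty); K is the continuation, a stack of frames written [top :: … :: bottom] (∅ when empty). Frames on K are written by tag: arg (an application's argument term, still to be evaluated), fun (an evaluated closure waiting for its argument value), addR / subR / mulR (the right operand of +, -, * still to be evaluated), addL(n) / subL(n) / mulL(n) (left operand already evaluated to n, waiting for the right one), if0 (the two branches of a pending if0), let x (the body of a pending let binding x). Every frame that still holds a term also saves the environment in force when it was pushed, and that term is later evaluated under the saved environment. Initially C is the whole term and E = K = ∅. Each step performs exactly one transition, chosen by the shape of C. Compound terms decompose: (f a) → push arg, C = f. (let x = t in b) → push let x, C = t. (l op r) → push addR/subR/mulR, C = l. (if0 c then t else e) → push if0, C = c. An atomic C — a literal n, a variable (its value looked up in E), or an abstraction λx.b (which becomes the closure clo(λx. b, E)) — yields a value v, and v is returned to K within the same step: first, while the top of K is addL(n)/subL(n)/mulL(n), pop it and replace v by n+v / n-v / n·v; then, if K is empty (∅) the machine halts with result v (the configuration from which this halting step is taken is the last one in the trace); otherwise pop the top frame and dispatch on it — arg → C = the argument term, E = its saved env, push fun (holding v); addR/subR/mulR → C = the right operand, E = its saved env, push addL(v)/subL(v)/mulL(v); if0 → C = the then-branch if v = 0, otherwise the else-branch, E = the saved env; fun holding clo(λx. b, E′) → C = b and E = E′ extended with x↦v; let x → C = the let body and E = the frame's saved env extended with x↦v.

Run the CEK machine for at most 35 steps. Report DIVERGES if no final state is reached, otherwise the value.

Answer: 32

Execution trace:
[0] ⟨C=(((λy. ((λq. 4) y)) (if0 5 then -1 else 3)) * ((λw. 8) 5)); E=∅; K=∅⟩
[1] ⟨C=((λy. ((λq. 4) y)) (if0 5 then -1 else 3)); E=∅; K=[mulR]⟩
[2] ⟨C=(λy. ((λq. 4) y)); E=∅; K=[arg :: mulR]⟩
[3] ⟨C=(if0 5 then -1 else 3); E=∅; K=[fun :: mulR]⟩
[4] ⟨C=5; E=∅; K=[if0 :: fun :: mulR]⟩
[5] ⟨C=3; E=∅; K=[fun :: mulR]⟩
[6] ⟨C=((λq. 4) y); E={y↦3}; K=[mulR]⟩
[7] ⟨C=(λq. 4); E={y↦3}; K=[arg :: mulR]⟩
[8] ⟨C=y; E={y↦3}; K=[fun :: mulR]⟩
[9] ⟨C=4; E={q↦3, y↦3}; K=[mulR]⟩
[10] ⟨C=((λw. 8) 5); E=∅; K=[mulL(4)]⟩
[11] ⟨C=(λw. 8); E=∅; K=[arg :: mulL(4)]⟩
[12] ⟨C=5; E=∅; K=[fun :: mulL(4)]⟩
[13] ⟨C=8; E={w↦5}; K=[mulL(4)]⟩
→ final value 32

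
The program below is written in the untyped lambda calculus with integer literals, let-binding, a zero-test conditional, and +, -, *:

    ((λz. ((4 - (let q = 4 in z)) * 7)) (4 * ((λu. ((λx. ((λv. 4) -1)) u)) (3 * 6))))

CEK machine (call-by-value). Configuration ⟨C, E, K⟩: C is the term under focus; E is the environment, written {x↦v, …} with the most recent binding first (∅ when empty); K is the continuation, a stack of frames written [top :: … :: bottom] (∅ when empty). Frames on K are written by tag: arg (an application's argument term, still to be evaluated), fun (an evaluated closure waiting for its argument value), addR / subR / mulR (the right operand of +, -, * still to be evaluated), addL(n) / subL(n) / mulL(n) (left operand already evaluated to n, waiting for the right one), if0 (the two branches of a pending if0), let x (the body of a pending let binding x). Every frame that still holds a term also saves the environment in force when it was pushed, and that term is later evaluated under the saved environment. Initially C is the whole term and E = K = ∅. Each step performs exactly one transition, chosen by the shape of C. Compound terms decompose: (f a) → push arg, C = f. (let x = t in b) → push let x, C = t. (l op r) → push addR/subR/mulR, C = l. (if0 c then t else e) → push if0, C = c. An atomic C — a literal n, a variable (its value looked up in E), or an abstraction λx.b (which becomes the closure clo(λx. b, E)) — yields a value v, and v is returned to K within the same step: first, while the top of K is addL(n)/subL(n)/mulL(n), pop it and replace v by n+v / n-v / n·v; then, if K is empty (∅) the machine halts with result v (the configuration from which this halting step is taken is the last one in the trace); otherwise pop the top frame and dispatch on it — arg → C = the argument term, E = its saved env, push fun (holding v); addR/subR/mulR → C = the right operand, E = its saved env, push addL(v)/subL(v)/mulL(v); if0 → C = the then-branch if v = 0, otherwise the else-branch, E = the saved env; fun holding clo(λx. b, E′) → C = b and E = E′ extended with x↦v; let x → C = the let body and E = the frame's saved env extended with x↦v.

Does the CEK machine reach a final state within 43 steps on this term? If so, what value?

Answer: -84

Derivation:
t=0: ⟨C=((λz. ((4 - (let q = 4 in z)) * 7)) (4 * ((λu. ((λx. ((λv. 4) -1)) u)) (3 * 6)))); E=∅; K=∅⟩
t=1: ⟨C=(λz. ((4 - (let q = 4 in z)) * 7)); E=∅; K=[arg]⟩
t=2: ⟨C=(4 * ((λu. ((λx. ((λv. 4) -1)) u)) (3 * 6))); E=∅; K=[fun]⟩
t=3: ⟨C=4; E=∅; K=[mulR :: fun]⟩
t=4: ⟨C=((λu. ((λx. ((λv. 4) -1)) u)) (3 * 6)); E=∅; K=[mulL(4) :: fun]⟩
t=5: ⟨C=(λu. ((λx. ((λv. 4) -1)) u)); E=∅; K=[arg :: mulL(4) :: fun]⟩
t=6: ⟨C=(3 * 6); E=∅; K=[fun :: mulL(4) :: fun]⟩
t=7: ⟨C=3; E=∅; K=[mulR :: fun :: mulL(4) :: fun]⟩
t=8: ⟨C=6; E=∅; K=[mulL(3) :: fun :: mulL(4) :: fun]⟩
t=9: ⟨C=((λx. ((λv. 4) -1)) u); E={u↦18}; K=[mulL(4) :: fun]⟩
t=10: ⟨C=(λx. ((λv. 4) -1)); E={u↦18}; K=[arg :: mulL(4) :: fun]⟩
t=11: ⟨C=u; E={u↦18}; K=[fun :: mulL(4) :: fun]⟩
t=12: ⟨C=((λv. 4) -1); E={x↦18, u↦18}; K=[mulL(4) :: fun]⟩
t=13: ⟨C=(λv. 4); E={x↦18, u↦18}; K=[arg :: mulL(4) :: fun]⟩
t=14: ⟨C=-1; E={x↦18, u↦18}; K=[fun :: mulL(4) :: fun]⟩
t=15: ⟨C=4; E={v↦-1, x↦18, u↦18}; K=[mulL(4) :: fun]⟩
t=16: ⟨C=((4 - (let q = 4 in z)) * 7); E={z↦16}; K=∅⟩
t=17: ⟨C=(4 - (let q = 4 in z)); E={z↦16}; K=[mulR]⟩
t=18: ⟨C=4; E={z↦16}; K=[subR :: mulR]⟩
t=19: ⟨C=(let q = 4 in z); E={z↦16}; K=[subL(4) :: mulR]⟩
t=20: ⟨C=4; E={z↦16}; K=[let q :: subL(4) :: mulR]⟩
t=21: ⟨C=z; E={q↦4, z↦16}; K=[subL(4) :: mulR]⟩
t=22: ⟨C=7; E={z↦16}; K=[mulL(-12)]⟩
→ final value -84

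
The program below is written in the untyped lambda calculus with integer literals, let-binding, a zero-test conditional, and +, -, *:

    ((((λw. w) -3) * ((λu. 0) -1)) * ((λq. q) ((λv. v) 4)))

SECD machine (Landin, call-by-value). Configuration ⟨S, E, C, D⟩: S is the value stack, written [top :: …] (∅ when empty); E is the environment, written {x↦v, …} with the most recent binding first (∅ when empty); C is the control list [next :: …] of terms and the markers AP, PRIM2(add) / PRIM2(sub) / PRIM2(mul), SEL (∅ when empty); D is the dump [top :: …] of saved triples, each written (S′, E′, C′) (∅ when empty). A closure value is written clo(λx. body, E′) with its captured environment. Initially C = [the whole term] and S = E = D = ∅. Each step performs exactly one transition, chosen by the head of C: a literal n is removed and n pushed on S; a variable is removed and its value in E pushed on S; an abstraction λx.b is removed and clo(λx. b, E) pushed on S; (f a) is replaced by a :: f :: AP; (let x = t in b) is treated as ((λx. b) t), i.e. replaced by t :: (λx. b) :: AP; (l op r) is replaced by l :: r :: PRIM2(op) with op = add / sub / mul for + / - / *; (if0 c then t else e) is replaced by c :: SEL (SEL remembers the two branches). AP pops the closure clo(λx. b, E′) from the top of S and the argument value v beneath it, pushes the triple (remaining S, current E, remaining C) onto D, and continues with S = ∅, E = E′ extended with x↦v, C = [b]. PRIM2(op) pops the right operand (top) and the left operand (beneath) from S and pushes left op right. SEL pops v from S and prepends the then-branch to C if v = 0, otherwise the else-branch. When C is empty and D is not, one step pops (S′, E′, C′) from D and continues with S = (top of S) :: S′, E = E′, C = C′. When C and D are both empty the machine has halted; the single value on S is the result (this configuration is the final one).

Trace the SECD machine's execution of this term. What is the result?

Answer: 0

Machine steps:
0. <S=∅, E=∅, C=[((((λw. w) -3) * ((λu. 0) -1)) * ((λq. q) ((λv. v) 4)))], D=∅>
1. <S=∅, E=∅, C=[(((λw. w) -3) * ((λu. 0) -1)) :: ((λq. q) ((λv. v) 4)) :: PRIM2(mul)], D=∅>
2. <S=∅, E=∅, C=[((λw. w) -3) :: ((λu. 0) -1) :: PRIM2(mul) :: ((λq. q) ((λv. v) 4)) :: PRIM2(mul)], D=∅>
3. <S=∅, E=∅, C=[-3 :: (λw. w) :: AP :: ((λu. 0) -1) :: PRIM2(mul) :: ((λq. q) ((λv. v) 4)) :: PRIM2(mul)], D=∅>
4. <S=[-3], E=∅, C=[(λw. w) :: AP :: ((λu. 0) -1) :: PRIM2(mul) :: ((λq. q) ((λv. v) 4)) :: PRIM2(mul)], D=∅>
5. <S=[clo(λw. w, ∅) :: -3], E=∅, C=[AP :: ((λu. 0) -1) :: PRIM2(mul) :: ((λq. q) ((λv. v) 4)) :: PRIM2(mul)], D=∅>
6. <S=∅, E={w↦-3}, C=[w], D=[(∅, ∅, [((λu. 0) -1) :: PRIM2(mul) :: ((λq. q) ((λv. v) 4)) :: PRIM2(mul)])]>
7. <S=[-3], E={w↦-3}, C=∅, D=[(∅, ∅, [((λu. 0) -1) :: PRIM2(mul) :: ((λq. q) ((λv. v) 4)) :: PRIM2(mul)])]>
8. <S=[-3], E=∅, C=[((λu. 0) -1) :: PRIM2(mul) :: ((λq. q) ((λv. v) 4)) :: PRIM2(mul)], D=∅>
9. <S=[-3], E=∅, C=[-1 :: (λu. 0) :: AP :: PRIM2(mul) :: ((λq. q) ((λv. v) 4)) :: PRIM2(mul)], D=∅>
10. <S=[-1 :: -3], E=∅, C=[(λu. 0) :: AP :: PRIM2(mul) :: ((λq. q) ((λv. v) 4)) :: PRIM2(mul)], D=∅>
11. <S=[clo(λu. 0, ∅) :: -1 :: -3], E=∅, C=[AP :: PRIM2(mul) :: ((λq. q) ((λv. v) 4)) :: PRIM2(mul)], D=∅>
12. <S=∅, E={u↦-1}, C=[0], D=[([-3], ∅, [PRIM2(mul) :: ((λq. q) ((λv. v) 4)) :: PRIM2(mul)])]>
13. <S=[0], E={u↦-1}, C=∅, D=[([-3], ∅, [PRIM2(mul) :: ((λq. q) ((λv. v) 4)) :: PRIM2(mul)])]>
14. <S=[0 :: -3], E=∅, C=[PRIM2(mul) :: ((λq. q) ((λv. v) 4)) :: PRIM2(mul)], D=∅>
15. <S=[0], E=∅, C=[((λq. q) ((λv. v) 4)) :: PRIM2(mul)], D=∅>
16. <S=[0], E=∅, C=[((λv. v) 4) :: (λq. q) :: AP :: PRIM2(mul)], D=∅>
17. <S=[0], E=∅, C=[4 :: (λv. v) :: AP :: (λq. q) :: AP :: PRIM2(mul)], D=∅>
18. <S=[4 :: 0], E=∅, C=[(λv. v) :: AP :: (λq. q) :: AP :: PRIM2(mul)], D=∅>
19. <S=[clo(λv. v, ∅) :: 4 :: 0], E=∅, C=[AP :: (λq. q) :: AP :: PRIM2(mul)], D=∅>
20. <S=∅, E={v↦4}, C=[v], D=[([0], ∅, [(λq. q) :: AP :: PRIM2(mul)])]>
21. <S=[4], E={v↦4}, C=∅, D=[([0], ∅, [(λq. q) :: AP :: PRIM2(mul)])]>
22. <S=[4 :: 0], E=∅, C=[(λq. q) :: AP :: PRIM2(mul)], D=∅>
23. <S=[clo(λq. q, ∅) :: 4 :: 0], E=∅, C=[AP :: PRIM2(mul)], D=∅>
24. <S=∅, E={q↦4}, C=[q], D=[([0], ∅, [PRIM2(mul)])]>
25. <S=[4], E={q↦4}, C=∅, D=[([0], ∅, [PRIM2(mul)])]>
26. <S=[4 :: 0], E=∅, C=[PRIM2(mul)], D=∅>
27. <S=[0], E=∅, C=∅, D=∅>
→ final value 0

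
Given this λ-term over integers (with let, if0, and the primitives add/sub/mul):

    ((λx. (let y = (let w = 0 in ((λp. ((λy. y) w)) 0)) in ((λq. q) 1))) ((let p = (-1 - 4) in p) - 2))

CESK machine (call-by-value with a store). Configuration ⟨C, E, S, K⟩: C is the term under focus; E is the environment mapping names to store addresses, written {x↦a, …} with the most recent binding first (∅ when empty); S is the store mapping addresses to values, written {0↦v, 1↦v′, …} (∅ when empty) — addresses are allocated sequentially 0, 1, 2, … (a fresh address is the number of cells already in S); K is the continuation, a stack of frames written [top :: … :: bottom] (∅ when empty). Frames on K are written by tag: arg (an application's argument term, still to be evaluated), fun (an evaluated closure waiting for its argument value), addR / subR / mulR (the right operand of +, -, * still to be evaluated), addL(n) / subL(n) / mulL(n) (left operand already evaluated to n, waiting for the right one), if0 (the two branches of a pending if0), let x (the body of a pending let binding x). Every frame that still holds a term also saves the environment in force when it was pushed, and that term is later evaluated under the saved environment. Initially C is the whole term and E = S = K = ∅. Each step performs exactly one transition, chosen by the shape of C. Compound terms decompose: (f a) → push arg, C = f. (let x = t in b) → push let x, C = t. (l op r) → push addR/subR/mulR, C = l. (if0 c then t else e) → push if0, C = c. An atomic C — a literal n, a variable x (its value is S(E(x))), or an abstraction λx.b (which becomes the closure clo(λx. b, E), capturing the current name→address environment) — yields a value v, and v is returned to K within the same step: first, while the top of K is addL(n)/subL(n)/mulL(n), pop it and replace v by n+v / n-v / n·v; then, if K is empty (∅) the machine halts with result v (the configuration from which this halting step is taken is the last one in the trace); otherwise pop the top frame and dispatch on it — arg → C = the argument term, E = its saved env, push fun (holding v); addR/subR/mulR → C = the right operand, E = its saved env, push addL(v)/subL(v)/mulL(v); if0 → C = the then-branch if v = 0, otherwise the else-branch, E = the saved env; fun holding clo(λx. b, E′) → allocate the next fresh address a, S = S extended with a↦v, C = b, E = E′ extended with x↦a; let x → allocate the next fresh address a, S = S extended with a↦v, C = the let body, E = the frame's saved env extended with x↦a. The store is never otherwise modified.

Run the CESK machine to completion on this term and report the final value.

[0] ⟨C=((λx. (let y = (let w = 0 in ((λp. ((λy. y) w)) 0)) in ((λq. q) 1))) ((let p = (-1 - 4) in p) - 2)); E=∅; S=∅; K=∅⟩
[1] ⟨C=(λx. (let y = (let w = 0 in ((λp. ((λy. y) w)) 0)) in ((λq. q) 1))); E=∅; S=∅; K=[arg]⟩
[2] ⟨C=((let p = (-1 - 4) in p) - 2); E=∅; S=∅; K=[fun]⟩
[3] ⟨C=(let p = (-1 - 4) in p); E=∅; S=∅; K=[subR :: fun]⟩
[4] ⟨C=(-1 - 4); E=∅; S=∅; K=[let p :: subR :: fun]⟩
[5] ⟨C=-1; E=∅; S=∅; K=[subR :: let p :: subR :: fun]⟩
[6] ⟨C=4; E=∅; S=∅; K=[subL(-1) :: let p :: subR :: fun]⟩
[7] ⟨C=p; E={p↦0}; S={0↦-5}; K=[subR :: fun]⟩
[8] ⟨C=2; E=∅; S={0↦-5}; K=[subL(-5) :: fun]⟩
[9] ⟨C=(let y = (let w = 0 in ((λp. ((λy. y) w)) 0)) in ((λq. q) 1)); E={x↦1}; S={0↦-5, 1↦-7}; K=∅⟩
[10] ⟨C=(let w = 0 in ((λp. ((λy. y) w)) 0)); E={x↦1}; S={0↦-5, 1↦-7}; K=[let y]⟩
[11] ⟨C=0; E={x↦1}; S={0↦-5, 1↦-7}; K=[let w :: let y]⟩
[12] ⟨C=((λp. ((λy. y) w)) 0); E={w↦2, x↦1}; S={0↦-5, 1↦-7, 2↦0}; K=[let y]⟩
[13] ⟨C=(λp. ((λy. y) w)); E={w↦2, x↦1}; S={0↦-5, 1↦-7, 2↦0}; K=[arg :: let y]⟩
[14] ⟨C=0; E={w↦2, x↦1}; S={0↦-5, 1↦-7, 2↦0}; K=[fun :: let y]⟩
[15] ⟨C=((λy. y) w); E={p↦3, w↦2, x↦1}; S={0↦-5, 1↦-7, 2↦0, 3↦0}; K=[let y]⟩
[16] ⟨C=(λy. y); E={p↦3, w↦2, x↦1}; S={0↦-5, 1↦-7, 2↦0, 3↦0}; K=[arg :: let y]⟩
[17] ⟨C=w; E={p↦3, w↦2, x↦1}; S={0↦-5, 1↦-7, 2↦0, 3↦0}; K=[fun :: let y]⟩
[18] ⟨C=y; E={y↦4, p↦3, w↦2, x↦1}; S={0↦-5, 1↦-7, 2↦0, 3↦0, 4↦0}; K=[let y]⟩
[19] ⟨C=((λq. q) 1); E={y↦5, x↦1}; S={0↦-5, 1↦-7, 2↦0, 3↦0, 4↦0, 5↦0}; K=∅⟩
[20] ⟨C=(λq. q); E={y↦5, x↦1}; S={0↦-5, 1↦-7, 2↦0, 3↦0, 4↦0, 5↦0}; K=[arg]⟩
[21] ⟨C=1; E={y↦5, x↦1}; S={0↦-5, 1↦-7, 2↦0, 3↦0, 4↦0, 5↦0}; K=[fun]⟩
[22] ⟨C=q; E={q↦6, y↦5, x↦1}; S={0↦-5, 1↦-7, 2↦0, 3↦0, 4↦0, 5↦0, 6↦1}; K=∅⟩
→ final value 1

Answer: 1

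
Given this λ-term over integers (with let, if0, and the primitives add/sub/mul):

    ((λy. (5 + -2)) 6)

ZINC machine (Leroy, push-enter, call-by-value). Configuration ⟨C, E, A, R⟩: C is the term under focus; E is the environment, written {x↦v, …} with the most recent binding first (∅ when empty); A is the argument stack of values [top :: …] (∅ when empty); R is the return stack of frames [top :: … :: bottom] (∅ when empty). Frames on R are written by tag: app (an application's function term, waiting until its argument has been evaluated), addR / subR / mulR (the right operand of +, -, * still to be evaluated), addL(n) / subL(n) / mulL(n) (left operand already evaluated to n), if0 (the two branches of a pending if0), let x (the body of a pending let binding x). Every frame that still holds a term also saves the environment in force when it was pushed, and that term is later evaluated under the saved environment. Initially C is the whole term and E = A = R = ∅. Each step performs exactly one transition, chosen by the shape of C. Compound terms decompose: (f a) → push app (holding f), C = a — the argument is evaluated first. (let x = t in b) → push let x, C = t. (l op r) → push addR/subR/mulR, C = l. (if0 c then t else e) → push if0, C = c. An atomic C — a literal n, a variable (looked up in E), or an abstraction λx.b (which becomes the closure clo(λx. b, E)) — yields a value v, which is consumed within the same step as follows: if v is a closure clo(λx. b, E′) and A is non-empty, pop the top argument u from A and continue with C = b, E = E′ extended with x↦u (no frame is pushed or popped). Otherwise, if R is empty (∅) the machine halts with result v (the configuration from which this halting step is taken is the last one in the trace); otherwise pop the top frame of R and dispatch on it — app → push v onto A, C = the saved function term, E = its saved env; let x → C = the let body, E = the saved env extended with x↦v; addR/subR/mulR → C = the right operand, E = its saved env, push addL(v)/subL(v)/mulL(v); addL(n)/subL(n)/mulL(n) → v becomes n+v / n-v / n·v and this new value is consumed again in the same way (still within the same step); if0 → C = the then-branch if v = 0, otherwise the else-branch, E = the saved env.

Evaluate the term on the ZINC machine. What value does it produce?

[0] <C=((λy. (5 + -2)) 6), E=∅, A=∅, R=∅>
[1] <C=6, E=∅, A=∅, R=[app]>
[2] <C=(λy. (5 + -2)), E=∅, A=[6], R=∅>
[3] <C=(5 + -2), E={y↦6}, A=∅, R=∅>
[4] <C=5, E={y↦6}, A=∅, R=[addR]>
[5] <C=-2, E={y↦6}, A=∅, R=[addL(5)]>
→ final value 3

Answer: 3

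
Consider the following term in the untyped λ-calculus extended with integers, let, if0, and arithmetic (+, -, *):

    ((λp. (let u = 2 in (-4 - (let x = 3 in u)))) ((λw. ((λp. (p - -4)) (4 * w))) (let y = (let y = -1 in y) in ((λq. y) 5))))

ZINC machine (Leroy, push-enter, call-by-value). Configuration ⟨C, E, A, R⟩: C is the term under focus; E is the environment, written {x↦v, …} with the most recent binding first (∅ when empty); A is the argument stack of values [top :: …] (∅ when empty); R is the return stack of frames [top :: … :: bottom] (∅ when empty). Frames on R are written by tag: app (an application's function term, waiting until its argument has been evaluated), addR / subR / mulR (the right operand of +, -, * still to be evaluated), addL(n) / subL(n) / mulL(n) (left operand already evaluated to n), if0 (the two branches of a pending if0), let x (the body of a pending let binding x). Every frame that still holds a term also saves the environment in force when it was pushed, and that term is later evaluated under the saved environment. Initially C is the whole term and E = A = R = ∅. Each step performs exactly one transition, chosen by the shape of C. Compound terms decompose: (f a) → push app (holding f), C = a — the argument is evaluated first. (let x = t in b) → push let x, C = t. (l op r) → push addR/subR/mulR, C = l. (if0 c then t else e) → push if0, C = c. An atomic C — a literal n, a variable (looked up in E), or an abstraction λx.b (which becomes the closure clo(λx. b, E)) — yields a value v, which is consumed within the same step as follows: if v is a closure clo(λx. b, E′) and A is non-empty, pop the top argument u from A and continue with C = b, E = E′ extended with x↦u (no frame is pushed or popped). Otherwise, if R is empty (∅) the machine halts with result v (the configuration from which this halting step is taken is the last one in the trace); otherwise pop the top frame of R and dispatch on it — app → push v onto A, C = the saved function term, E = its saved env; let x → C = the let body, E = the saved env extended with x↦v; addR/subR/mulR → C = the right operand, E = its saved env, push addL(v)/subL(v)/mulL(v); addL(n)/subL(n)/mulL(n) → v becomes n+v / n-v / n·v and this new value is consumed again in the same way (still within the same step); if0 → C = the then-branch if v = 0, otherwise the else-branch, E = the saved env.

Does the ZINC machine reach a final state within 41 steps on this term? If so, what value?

Answer: -6

Machine steps:
[0] ⟨C=((λp. (let u = 2 in (-4 - (let x = 3 in u)))) ((λw. ((λp. (p - -4)) (4 * w))) (let y = (let y = -1 in y) in ((λq. y) 5)))); E=∅; A=∅; R=∅⟩
[1] ⟨C=((λw. ((λp. (p - -4)) (4 * w))) (let y = (let y = -1 in y) in ((λq. y) 5))); E=∅; A=∅; R=[app]⟩
[2] ⟨C=(let y = (let y = -1 in y) in ((λq. y) 5)); E=∅; A=∅; R=[app :: app]⟩
[3] ⟨C=(let y = -1 in y); E=∅; A=∅; R=[let y :: app :: app]⟩
[4] ⟨C=-1; E=∅; A=∅; R=[let y :: let y :: app :: app]⟩
[5] ⟨C=y; E={y↦-1}; A=∅; R=[let y :: app :: app]⟩
[6] ⟨C=((λq. y) 5); E={y↦-1}; A=∅; R=[app :: app]⟩
[7] ⟨C=5; E={y↦-1}; A=∅; R=[app :: app :: app]⟩
[8] ⟨C=(λq. y); E={y↦-1}; A=[5]; R=[app :: app]⟩
[9] ⟨C=y; E={q↦5, y↦-1}; A=∅; R=[app :: app]⟩
[10] ⟨C=(λw. ((λp. (p - -4)) (4 * w))); E=∅; A=[-1]; R=[app]⟩
[11] ⟨C=((λp. (p - -4)) (4 * w)); E={w↦-1}; A=∅; R=[app]⟩
[12] ⟨C=(4 * w); E={w↦-1}; A=∅; R=[app :: app]⟩
[13] ⟨C=4; E={w↦-1}; A=∅; R=[mulR :: app :: app]⟩
[14] ⟨C=w; E={w↦-1}; A=∅; R=[mulL(4) :: app :: app]⟩
[15] ⟨C=(λp. (p - -4)); E={w↦-1}; A=[-4]; R=[app]⟩
[16] ⟨C=(p - -4); E={p↦-4, w↦-1}; A=∅; R=[app]⟩
[17] ⟨C=p; E={p↦-4, w↦-1}; A=∅; R=[subR :: app]⟩
[18] ⟨C=-4; E={p↦-4, w↦-1}; A=∅; R=[subL(-4) :: app]⟩
[19] ⟨C=(λp. (let u = 2 in (-4 - (let x = 3 in u)))); E=∅; A=[0]; R=∅⟩
[20] ⟨C=(let u = 2 in (-4 - (let x = 3 in u))); E={p↦0}; A=∅; R=∅⟩
[21] ⟨C=2; E={p↦0}; A=∅; R=[let u]⟩
[22] ⟨C=(-4 - (let x = 3 in u)); E={u↦2, p↦0}; A=∅; R=∅⟩
[23] ⟨C=-4; E={u↦2, p↦0}; A=∅; R=[subR]⟩
[24] ⟨C=(let x = 3 in u); E={u↦2, p↦0}; A=∅; R=[subL(-4)]⟩
[25] ⟨C=3; E={u↦2, p↦0}; A=∅; R=[let x :: subL(-4)]⟩
[26] ⟨C=u; E={x↦3, u↦2, p↦0}; A=∅; R=[subL(-4)]⟩
→ final value -6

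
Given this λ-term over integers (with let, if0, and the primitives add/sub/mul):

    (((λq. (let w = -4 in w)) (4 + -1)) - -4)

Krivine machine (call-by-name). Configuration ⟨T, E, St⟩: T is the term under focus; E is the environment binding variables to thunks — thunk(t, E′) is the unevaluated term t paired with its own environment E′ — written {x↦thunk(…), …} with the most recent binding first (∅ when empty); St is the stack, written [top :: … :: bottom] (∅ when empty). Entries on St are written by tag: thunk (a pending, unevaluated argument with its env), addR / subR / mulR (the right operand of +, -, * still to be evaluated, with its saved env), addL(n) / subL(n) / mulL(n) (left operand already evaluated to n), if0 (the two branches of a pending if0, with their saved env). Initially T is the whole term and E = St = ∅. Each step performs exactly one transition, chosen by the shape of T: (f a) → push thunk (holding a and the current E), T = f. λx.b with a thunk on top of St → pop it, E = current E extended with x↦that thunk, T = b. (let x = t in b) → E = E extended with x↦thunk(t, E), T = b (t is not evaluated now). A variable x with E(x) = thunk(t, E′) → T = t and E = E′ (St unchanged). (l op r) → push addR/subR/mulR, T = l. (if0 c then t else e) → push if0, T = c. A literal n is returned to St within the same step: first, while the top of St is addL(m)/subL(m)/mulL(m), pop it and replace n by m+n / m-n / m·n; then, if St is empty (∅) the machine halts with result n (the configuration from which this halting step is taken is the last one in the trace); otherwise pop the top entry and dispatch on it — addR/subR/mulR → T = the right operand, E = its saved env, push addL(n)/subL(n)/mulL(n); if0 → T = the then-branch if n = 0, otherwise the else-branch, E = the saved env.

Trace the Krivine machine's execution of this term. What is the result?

0. [T=(((λq. (let w = -4 in w)) (4 + -1)) - -4) | E=∅ | St=∅]
1. [T=((λq. (let w = -4 in w)) (4 + -1)) | E=∅ | St=[subR]]
2. [T=(λq. (let w = -4 in w)) | E=∅ | St=[thunk :: subR]]
3. [T=(let w = -4 in w) | E={q↦thunk((4 + -1), ∅)} | St=[subR]]
4. [T=w | E={w↦thunk(-4, {q↦thunk((4 + -1), ∅)}), q↦thunk((4 + -1), ∅)} | St=[subR]]
5. [T=-4 | E={q↦thunk((4 + -1), ∅)} | St=[subR]]
6. [T=-4 | E=∅ | St=[subL(-4)]]
→ final value 0

Answer: 0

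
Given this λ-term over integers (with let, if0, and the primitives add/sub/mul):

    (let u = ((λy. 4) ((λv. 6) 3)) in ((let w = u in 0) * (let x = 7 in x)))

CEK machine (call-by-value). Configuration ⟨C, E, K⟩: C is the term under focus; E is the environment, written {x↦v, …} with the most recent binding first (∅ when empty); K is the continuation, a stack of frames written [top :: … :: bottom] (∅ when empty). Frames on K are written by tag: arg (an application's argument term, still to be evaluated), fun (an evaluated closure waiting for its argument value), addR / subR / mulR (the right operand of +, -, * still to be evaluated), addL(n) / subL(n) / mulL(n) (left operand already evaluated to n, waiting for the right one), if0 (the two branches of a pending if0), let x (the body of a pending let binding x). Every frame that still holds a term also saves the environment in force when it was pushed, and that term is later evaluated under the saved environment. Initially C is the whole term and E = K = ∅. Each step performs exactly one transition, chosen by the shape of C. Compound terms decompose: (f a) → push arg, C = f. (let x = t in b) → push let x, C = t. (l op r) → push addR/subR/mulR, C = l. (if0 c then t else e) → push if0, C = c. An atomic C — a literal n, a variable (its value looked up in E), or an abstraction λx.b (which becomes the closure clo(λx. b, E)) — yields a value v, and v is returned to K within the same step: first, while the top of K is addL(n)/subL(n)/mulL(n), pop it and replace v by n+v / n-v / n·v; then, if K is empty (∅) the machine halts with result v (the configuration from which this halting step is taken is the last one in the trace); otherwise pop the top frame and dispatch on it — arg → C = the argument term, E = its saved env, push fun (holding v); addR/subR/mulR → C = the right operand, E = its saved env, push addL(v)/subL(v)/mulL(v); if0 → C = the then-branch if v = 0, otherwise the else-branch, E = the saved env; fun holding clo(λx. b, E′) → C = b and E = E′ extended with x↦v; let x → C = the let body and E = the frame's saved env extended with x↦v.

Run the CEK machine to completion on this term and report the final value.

[0] <C=(let u = ((λy. 4) ((λv. 6) 3)) in ((let w = u in 0) * (let x = 7 in x))), E=∅, K=∅>
[1] <C=((λy. 4) ((λv. 6) 3)), E=∅, K=[let u]>
[2] <C=(λy. 4), E=∅, K=[arg :: let u]>
[3] <C=((λv. 6) 3), E=∅, K=[fun :: let u]>
[4] <C=(λv. 6), E=∅, K=[arg :: fun :: let u]>
[5] <C=3, E=∅, K=[fun :: fun :: let u]>
[6] <C=6, E={v↦3}, K=[fun :: let u]>
[7] <C=4, E={y↦6}, K=[let u]>
[8] <C=((let w = u in 0) * (let x = 7 in x)), E={u↦4}, K=∅>
[9] <C=(let w = u in 0), E={u↦4}, K=[mulR]>
[10] <C=u, E={u↦4}, K=[let w :: mulR]>
[11] <C=0, E={w↦4, u↦4}, K=[mulR]>
[12] <C=(let x = 7 in x), E={u↦4}, K=[mulL(0)]>
[13] <C=7, E={u↦4}, K=[let x :: mulL(0)]>
[14] <C=x, E={x↦7, u↦4}, K=[mulL(0)]>
→ final value 0

Answer: 0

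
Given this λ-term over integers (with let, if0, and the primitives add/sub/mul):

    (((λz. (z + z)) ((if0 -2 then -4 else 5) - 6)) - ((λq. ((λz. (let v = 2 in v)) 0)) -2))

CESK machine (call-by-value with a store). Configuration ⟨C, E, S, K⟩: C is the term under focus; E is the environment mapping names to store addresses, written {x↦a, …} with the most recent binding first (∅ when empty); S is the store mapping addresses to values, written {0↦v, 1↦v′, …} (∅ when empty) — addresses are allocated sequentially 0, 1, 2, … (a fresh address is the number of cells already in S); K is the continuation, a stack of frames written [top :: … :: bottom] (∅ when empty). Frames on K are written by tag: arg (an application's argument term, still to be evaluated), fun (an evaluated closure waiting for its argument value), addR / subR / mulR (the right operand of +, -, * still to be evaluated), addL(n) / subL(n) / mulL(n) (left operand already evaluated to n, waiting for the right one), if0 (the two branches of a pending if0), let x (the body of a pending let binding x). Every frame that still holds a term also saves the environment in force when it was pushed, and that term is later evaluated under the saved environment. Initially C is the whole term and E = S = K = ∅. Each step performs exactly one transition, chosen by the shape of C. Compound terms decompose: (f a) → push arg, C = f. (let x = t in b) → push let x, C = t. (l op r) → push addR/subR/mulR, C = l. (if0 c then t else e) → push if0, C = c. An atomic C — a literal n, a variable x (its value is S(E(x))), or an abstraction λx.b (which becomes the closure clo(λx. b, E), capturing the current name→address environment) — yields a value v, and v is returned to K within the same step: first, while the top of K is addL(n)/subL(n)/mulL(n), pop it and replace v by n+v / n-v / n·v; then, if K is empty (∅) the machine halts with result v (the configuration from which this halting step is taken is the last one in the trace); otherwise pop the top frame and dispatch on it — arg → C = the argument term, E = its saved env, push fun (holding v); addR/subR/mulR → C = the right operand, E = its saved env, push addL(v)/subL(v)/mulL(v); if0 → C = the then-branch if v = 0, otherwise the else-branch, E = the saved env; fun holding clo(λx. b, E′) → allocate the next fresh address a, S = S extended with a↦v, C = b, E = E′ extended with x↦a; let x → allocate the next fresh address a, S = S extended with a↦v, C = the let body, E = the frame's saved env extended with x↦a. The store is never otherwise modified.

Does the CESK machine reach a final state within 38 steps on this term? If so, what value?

Answer: -4

Execution trace:
0. <C=(((λz. (z + z)) ((if0 -2 then -4 else 5) - 6)) - ((λq. ((λz. (let v = 2 in v)) 0)) -2)), E=∅, S=∅, K=∅>
1. <C=((λz. (z + z)) ((if0 -2 then -4 else 5) - 6)), E=∅, S=∅, K=[subR]>
2. <C=(λz. (z + z)), E=∅, S=∅, K=[arg :: subR]>
3. <C=((if0 -2 then -4 else 5) - 6), E=∅, S=∅, K=[fun :: subR]>
4. <C=(if0 -2 then -4 else 5), E=∅, S=∅, K=[subR :: fun :: subR]>
5. <C=-2, E=∅, S=∅, K=[if0 :: subR :: fun :: subR]>
6. <C=5, E=∅, S=∅, K=[subR :: fun :: subR]>
7. <C=6, E=∅, S=∅, K=[subL(5) :: fun :: subR]>
8. <C=(z + z), E={z↦0}, S={0↦-1}, K=[subR]>
9. <C=z, E={z↦0}, S={0↦-1}, K=[addR :: subR]>
10. <C=z, E={z↦0}, S={0↦-1}, K=[addL(-1) :: subR]>
11. <C=((λq. ((λz. (let v = 2 in v)) 0)) -2), E=∅, S={0↦-1}, K=[subL(-2)]>
12. <C=(λq. ((λz. (let v = 2 in v)) 0)), E=∅, S={0↦-1}, K=[arg :: subL(-2)]>
13. <C=-2, E=∅, S={0↦-1}, K=[fun :: subL(-2)]>
14. <C=((λz. (let v = 2 in v)) 0), E={q↦1}, S={0↦-1, 1↦-2}, K=[subL(-2)]>
15. <C=(λz. (let v = 2 in v)), E={q↦1}, S={0↦-1, 1↦-2}, K=[arg :: subL(-2)]>
16. <C=0, E={q↦1}, S={0↦-1, 1↦-2}, K=[fun :: subL(-2)]>
17. <C=(let v = 2 in v), E={z↦2, q↦1}, S={0↦-1, 1↦-2, 2↦0}, K=[subL(-2)]>
18. <C=2, E={z↦2, q↦1}, S={0↦-1, 1↦-2, 2↦0}, K=[let v :: subL(-2)]>
19. <C=v, E={v↦3, z↦2, q↦1}, S={0↦-1, 1↦-2, 2↦0, 3↦2}, K=[subL(-2)]>
→ final value -4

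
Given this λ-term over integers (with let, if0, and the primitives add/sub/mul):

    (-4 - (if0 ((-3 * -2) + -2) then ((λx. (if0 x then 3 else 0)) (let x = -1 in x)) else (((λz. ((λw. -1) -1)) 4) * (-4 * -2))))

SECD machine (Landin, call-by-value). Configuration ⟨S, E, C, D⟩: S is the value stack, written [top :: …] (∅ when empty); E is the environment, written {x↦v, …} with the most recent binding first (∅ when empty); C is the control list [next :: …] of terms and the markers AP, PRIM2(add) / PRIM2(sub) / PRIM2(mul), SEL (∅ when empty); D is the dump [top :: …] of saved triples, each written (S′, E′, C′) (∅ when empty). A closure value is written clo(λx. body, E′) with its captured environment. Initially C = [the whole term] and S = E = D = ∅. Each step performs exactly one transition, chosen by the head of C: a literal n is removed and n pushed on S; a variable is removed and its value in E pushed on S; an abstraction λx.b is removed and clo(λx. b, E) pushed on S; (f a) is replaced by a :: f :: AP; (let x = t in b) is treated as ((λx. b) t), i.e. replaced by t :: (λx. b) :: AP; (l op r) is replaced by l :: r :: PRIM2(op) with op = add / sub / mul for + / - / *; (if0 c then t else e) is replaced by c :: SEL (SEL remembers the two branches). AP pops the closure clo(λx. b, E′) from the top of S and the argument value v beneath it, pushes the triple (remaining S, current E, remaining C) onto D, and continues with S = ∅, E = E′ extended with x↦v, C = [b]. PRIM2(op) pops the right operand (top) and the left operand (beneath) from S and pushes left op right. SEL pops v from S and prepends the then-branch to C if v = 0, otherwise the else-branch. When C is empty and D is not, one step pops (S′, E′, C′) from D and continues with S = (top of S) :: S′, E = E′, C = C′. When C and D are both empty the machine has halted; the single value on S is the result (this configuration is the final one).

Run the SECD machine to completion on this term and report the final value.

[0] ⟨S=∅; E=∅; C=[(-4 - (if0 ((-3 * -2) + -2) then ((λx. (if0 x then 3 else 0)) (let x = -1 in x)) else (((λz. ((λw. -1) -1)) 4) * (-4 * -2))))]; D=∅⟩
[1] ⟨S=∅; E=∅; C=[-4 :: (if0 ((-3 * -2) + -2) then ((λx. (if0 x then 3 else 0)) (let x = -1 in x)) else (((λz. ((λw. -1) -1)) 4) * (-4 * -2))) :: PRIM2(sub)]; D=∅⟩
[2] ⟨S=[-4]; E=∅; C=[(if0 ((-3 * -2) + -2) then ((λx. (if0 x then 3 else 0)) (let x = -1 in x)) else (((λz. ((λw. -1) -1)) 4) * (-4 * -2))) :: PRIM2(sub)]; D=∅⟩
[3] ⟨S=[-4]; E=∅; C=[((-3 * -2) + -2) :: SEL :: PRIM2(sub)]; D=∅⟩
[4] ⟨S=[-4]; E=∅; C=[(-3 * -2) :: -2 :: PRIM2(add) :: SEL :: PRIM2(sub)]; D=∅⟩
[5] ⟨S=[-4]; E=∅; C=[-3 :: -2 :: PRIM2(mul) :: -2 :: PRIM2(add) :: SEL :: PRIM2(sub)]; D=∅⟩
[6] ⟨S=[-3 :: -4]; E=∅; C=[-2 :: PRIM2(mul) :: -2 :: PRIM2(add) :: SEL :: PRIM2(sub)]; D=∅⟩
[7] ⟨S=[-2 :: -3 :: -4]; E=∅; C=[PRIM2(mul) :: -2 :: PRIM2(add) :: SEL :: PRIM2(sub)]; D=∅⟩
[8] ⟨S=[6 :: -4]; E=∅; C=[-2 :: PRIM2(add) :: SEL :: PRIM2(sub)]; D=∅⟩
[9] ⟨S=[-2 :: 6 :: -4]; E=∅; C=[PRIM2(add) :: SEL :: PRIM2(sub)]; D=∅⟩
[10] ⟨S=[4 :: -4]; E=∅; C=[SEL :: PRIM2(sub)]; D=∅⟩
[11] ⟨S=[-4]; E=∅; C=[(((λz. ((λw. -1) -1)) 4) * (-4 * -2)) :: PRIM2(sub)]; D=∅⟩
[12] ⟨S=[-4]; E=∅; C=[((λz. ((λw. -1) -1)) 4) :: (-4 * -2) :: PRIM2(mul) :: PRIM2(sub)]; D=∅⟩
[13] ⟨S=[-4]; E=∅; C=[4 :: (λz. ((λw. -1) -1)) :: AP :: (-4 * -2) :: PRIM2(mul) :: PRIM2(sub)]; D=∅⟩
[14] ⟨S=[4 :: -4]; E=∅; C=[(λz. ((λw. -1) -1)) :: AP :: (-4 * -2) :: PRIM2(mul) :: PRIM2(sub)]; D=∅⟩
[15] ⟨S=[clo(λz. ((λw. -1) -1), ∅) :: 4 :: -4]; E=∅; C=[AP :: (-4 * -2) :: PRIM2(mul) :: PRIM2(sub)]; D=∅⟩
[16] ⟨S=∅; E={z↦4}; C=[((λw. -1) -1)]; D=[([-4], ∅, [(-4 * -2) :: PRIM2(mul) :: PRIM2(sub)])]⟩
[17] ⟨S=∅; E={z↦4}; C=[-1 :: (λw. -1) :: AP]; D=[([-4], ∅, [(-4 * -2) :: PRIM2(mul) :: PRIM2(sub)])]⟩
[18] ⟨S=[-1]; E={z↦4}; C=[(λw. -1) :: AP]; D=[([-4], ∅, [(-4 * -2) :: PRIM2(mul) :: PRIM2(sub)])]⟩
[19] ⟨S=[clo(λw. -1, {z↦4}) :: -1]; E={z↦4}; C=[AP]; D=[([-4], ∅, [(-4 * -2) :: PRIM2(mul) :: PRIM2(sub)])]⟩
[20] ⟨S=∅; E={w↦-1, z↦4}; C=[-1]; D=[(∅, {z↦4}, ∅) :: ([-4], ∅, [(-4 * -2) :: PRIM2(mul) :: PRIM2(sub)])]⟩
[21] ⟨S=[-1]; E={w↦-1, z↦4}; C=∅; D=[(∅, {z↦4}, ∅) :: ([-4], ∅, [(-4 * -2) :: PRIM2(mul) :: PRIM2(sub)])]⟩
[22] ⟨S=[-1]; E={z↦4}; C=∅; D=[([-4], ∅, [(-4 * -2) :: PRIM2(mul) :: PRIM2(sub)])]⟩
[23] ⟨S=[-1 :: -4]; E=∅; C=[(-4 * -2) :: PRIM2(mul) :: PRIM2(sub)]; D=∅⟩
[24] ⟨S=[-1 :: -4]; E=∅; C=[-4 :: -2 :: PRIM2(mul) :: PRIM2(mul) :: PRIM2(sub)]; D=∅⟩
[25] ⟨S=[-4 :: -1 :: -4]; E=∅; C=[-2 :: PRIM2(mul) :: PRIM2(mul) :: PRIM2(sub)]; D=∅⟩
[26] ⟨S=[-2 :: -4 :: -1 :: -4]; E=∅; C=[PRIM2(mul) :: PRIM2(mul) :: PRIM2(sub)]; D=∅⟩
[27] ⟨S=[8 :: -1 :: -4]; E=∅; C=[PRIM2(mul) :: PRIM2(sub)]; D=∅⟩
[28] ⟨S=[-8 :: -4]; E=∅; C=[PRIM2(sub)]; D=∅⟩
[29] ⟨S=[4]; E=∅; C=∅; D=∅⟩
→ final value 4

Answer: 4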